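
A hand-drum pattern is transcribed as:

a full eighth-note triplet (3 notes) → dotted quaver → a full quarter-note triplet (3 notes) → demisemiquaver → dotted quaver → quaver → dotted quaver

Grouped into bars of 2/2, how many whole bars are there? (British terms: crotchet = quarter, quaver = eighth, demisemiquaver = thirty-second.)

One bar of 2/2 = 32 thirty-second notes.
Each duration in thirty-second notes: a full eighth-note triplet (3 notes) (three triplet eighths span one quarter) = 8; dotted quaver = 6; a full quarter-note triplet (3 notes) (three triplet quarters span one half) = 16; demisemiquaver = 1; dotted quaver = 6; quaver = 4; dotted quaver = 6.
Adding: 8 + 6 + 16 + 1 + 6 + 4 + 6 = 47.
47 ÷ 32 = 1 complete bar with 15 left over.

1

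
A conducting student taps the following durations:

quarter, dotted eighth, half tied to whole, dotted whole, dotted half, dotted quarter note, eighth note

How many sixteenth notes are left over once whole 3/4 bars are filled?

3

One bar of 3/4 = 12 sixteenth notes.
In sixteenth notes: quarter = 4; dotted eighth = 3; half tied to whole (half + whole) = 24; dotted whole = 24; dotted half = 12; dotted quarter note = 6; eighth note = 2.
Total: 4 + 3 + 24 + 24 + 12 + 6 + 2 = 75.
75 ÷ 12 = 6 complete bars with 3 sixteenth notes remaining.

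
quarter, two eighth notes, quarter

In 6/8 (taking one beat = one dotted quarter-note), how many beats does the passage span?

2

One dotted quarter-note beat = 3 eighth notes.
In eighth notes: quarter = 2; eighth note = 1; eighth note = 1; quarter = 2.
Altogether 2 + 1 + 1 + 2 = 6.
6 ÷ 3 = 2 beats.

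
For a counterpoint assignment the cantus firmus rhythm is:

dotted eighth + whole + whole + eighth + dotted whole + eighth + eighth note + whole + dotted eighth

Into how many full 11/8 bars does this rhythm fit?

One bar of 11/8 = 22 sixteenth notes.
Each duration in sixteenth notes: dotted eighth = 3; whole = 16; whole = 16; eighth = 2; dotted whole = 24; eighth = 2; eighth note = 2; whole = 16; dotted eighth = 3.
Altogether 3 + 16 + 16 + 2 + 24 + 2 + 2 + 16 + 3 = 84.
84 ÷ 22 = 3 complete bars with 18 left over.

3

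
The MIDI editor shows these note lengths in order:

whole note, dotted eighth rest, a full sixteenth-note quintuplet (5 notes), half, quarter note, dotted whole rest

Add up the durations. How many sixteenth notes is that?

59

In sixteenth notes: whole note = 16; dotted eighth rest = 3; a full sixteenth-note quintuplet (5 notes) (five quintuplet sixteenths span one quarter) = 4; half = 8; quarter note = 4; dotted whole rest = 24.
Adding: 16 + 3 + 4 + 8 + 4 + 24 = 59 sixteenth notes.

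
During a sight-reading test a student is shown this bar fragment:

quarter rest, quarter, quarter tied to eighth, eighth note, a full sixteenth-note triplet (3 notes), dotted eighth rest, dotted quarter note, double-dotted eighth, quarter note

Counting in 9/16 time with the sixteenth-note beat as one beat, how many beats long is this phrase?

34.5

One sixteenth-note beat = 2 thirty-second notes.
Each duration in thirty-second notes: quarter rest = 8; quarter = 8; quarter tied to eighth (quarter + eighth) = 12; eighth note = 4; a full sixteenth-note triplet (3 notes) (three triplet sixteenths span one eighth) = 4; dotted eighth rest = 6; dotted quarter note = 12; double-dotted eighth = 7; quarter note = 8.
Total: 8 + 8 + 12 + 4 + 4 + 6 + 12 + 7 + 8 = 69.
69 ÷ 2 = 34.5 beats.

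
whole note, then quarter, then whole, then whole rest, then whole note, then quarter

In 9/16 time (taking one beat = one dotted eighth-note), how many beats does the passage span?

24

One dotted eighth-note beat = 3 sixteenth notes.
In sixteenth notes: whole note = 16; quarter = 4; whole = 16; whole rest = 16; whole note = 16; quarter = 4.
Total: 16 + 4 + 16 + 16 + 16 + 4 = 72.
72 ÷ 3 = 24 beats.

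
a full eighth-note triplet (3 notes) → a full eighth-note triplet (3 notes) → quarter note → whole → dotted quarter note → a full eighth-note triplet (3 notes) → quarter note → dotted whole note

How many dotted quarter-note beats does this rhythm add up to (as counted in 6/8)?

One dotted quarter-note beat = 3 eighth notes.
Convert each value to eighth notes: a full eighth-note triplet (3 notes) (three triplet eighths span one quarter) = 2; a full eighth-note triplet (3 notes) (three triplet eighths span one quarter) = 2; quarter note = 2; whole = 8; dotted quarter note = 3; a full eighth-note triplet (3 notes) (three triplet eighths span one quarter) = 2; quarter note = 2; dotted whole note = 12.
Sum: 2 + 2 + 2 + 8 + 3 + 2 + 2 + 12 = 33.
33 ÷ 3 = 11 beats.

11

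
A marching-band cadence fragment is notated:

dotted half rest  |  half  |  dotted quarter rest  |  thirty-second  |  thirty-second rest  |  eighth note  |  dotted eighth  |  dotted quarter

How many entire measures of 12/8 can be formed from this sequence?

One bar of 12/8 = 48 thirty-second notes.
Working in thirty-second notes: dotted half rest = 24; half = 16; dotted quarter rest = 12; thirty-second = 1; thirty-second rest = 1; eighth note = 4; dotted eighth = 6; dotted quarter = 12.
Adding: 24 + 16 + 12 + 1 + 1 + 4 + 6 + 12 = 76.
76 ÷ 48 = 1 complete bar with 28 left over.

1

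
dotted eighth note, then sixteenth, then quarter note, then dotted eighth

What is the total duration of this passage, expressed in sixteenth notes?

Convert each value to sixteenth notes: dotted eighth note = 3; sixteenth = 1; quarter note = 4; dotted eighth = 3.
Sum: 3 + 1 + 4 + 3 = 11 sixteenth notes.

11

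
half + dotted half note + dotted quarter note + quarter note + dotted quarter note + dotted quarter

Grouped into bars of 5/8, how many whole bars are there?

One bar of 5/8 = 5 eighth notes.
In eighth notes: half = 4; dotted half note = 6; dotted quarter note = 3; quarter note = 2; dotted quarter note = 3; dotted quarter = 3.
Adding: 4 + 6 + 3 + 2 + 3 + 3 = 21.
21 ÷ 5 = 4 complete bars with 1 left over.

4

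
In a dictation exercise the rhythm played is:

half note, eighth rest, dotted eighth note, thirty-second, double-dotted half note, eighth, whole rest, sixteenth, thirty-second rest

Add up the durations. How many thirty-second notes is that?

Convert each value to thirty-second notes: half note = 16; eighth rest = 4; dotted eighth note = 6; thirty-second = 1; double-dotted half note = 28; eighth = 4; whole rest = 32; sixteenth = 2; thirty-second rest = 1.
Adding: 16 + 4 + 6 + 1 + 28 + 4 + 32 + 2 + 1 = 94 thirty-second notes.

94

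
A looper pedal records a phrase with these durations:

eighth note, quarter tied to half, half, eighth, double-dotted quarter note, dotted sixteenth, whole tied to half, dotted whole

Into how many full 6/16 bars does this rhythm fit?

13

One bar of 6/16 = 12 thirty-second notes.
In thirty-second notes: eighth note = 4; quarter tied to half (quarter + half) = 24; half = 16; eighth = 4; double-dotted quarter note = 14; dotted sixteenth = 3; whole tied to half (whole + half) = 48; dotted whole = 48.
Sum: 4 + 24 + 16 + 4 + 14 + 3 + 48 + 48 = 161.
161 ÷ 12 = 13 complete bars with 5 left over.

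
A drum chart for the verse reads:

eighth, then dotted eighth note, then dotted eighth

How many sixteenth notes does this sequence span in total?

Convert each value to sixteenth notes: eighth = 2; dotted eighth note = 3; dotted eighth = 3.
Adding: 2 + 3 + 3 = 8 sixteenth notes.

8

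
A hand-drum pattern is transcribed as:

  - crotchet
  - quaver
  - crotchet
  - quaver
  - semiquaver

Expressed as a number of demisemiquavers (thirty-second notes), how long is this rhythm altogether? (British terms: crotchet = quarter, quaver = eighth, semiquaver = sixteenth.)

26

In thirty-second notes: crotchet = 8; quaver = 4; crotchet = 8; quaver = 4; semiquaver = 2.
Altogether 8 + 4 + 8 + 4 + 2 = 26 thirty-second notes.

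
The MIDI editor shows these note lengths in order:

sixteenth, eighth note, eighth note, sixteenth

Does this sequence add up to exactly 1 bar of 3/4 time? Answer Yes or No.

One bar of 3/4 = 12 sixteenth notes.
Convert each value to sixteenth notes: sixteenth = 1; eighth note = 2; eighth note = 2; sixteenth = 1.
Altogether 1 + 2 + 2 + 1 = 6.
6 falls short of 12, so the answer is No.

No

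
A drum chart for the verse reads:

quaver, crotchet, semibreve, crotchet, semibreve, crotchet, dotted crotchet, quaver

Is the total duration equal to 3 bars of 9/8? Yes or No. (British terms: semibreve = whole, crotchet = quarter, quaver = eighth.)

One bar of 9/8 = 9 eighth notes, so 3 bars = 27.
Each duration in eighth notes: quaver = 1; crotchet = 2; semibreve = 8; crotchet = 2; semibreve = 8; crotchet = 2; dotted crotchet = 3; quaver = 1.
Altogether 1 + 2 + 8 + 2 + 8 + 2 + 3 + 1 = 27.
27 equals 27, so the answer is Yes.

Yes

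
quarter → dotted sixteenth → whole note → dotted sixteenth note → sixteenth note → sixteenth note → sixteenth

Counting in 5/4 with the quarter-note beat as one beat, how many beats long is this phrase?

6.5

One quarter-note beat = 8 thirty-second notes.
Convert each value to thirty-second notes: quarter = 8; dotted sixteenth = 3; whole note = 32; dotted sixteenth note = 3; sixteenth note = 2; sixteenth note = 2; sixteenth = 2.
Total: 8 + 3 + 32 + 3 + 2 + 2 + 2 = 52.
52 ÷ 8 = 6.5 beats.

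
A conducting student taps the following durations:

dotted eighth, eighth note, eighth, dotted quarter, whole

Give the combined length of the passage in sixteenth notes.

Working in sixteenth notes: dotted eighth = 3; eighth note = 2; eighth = 2; dotted quarter = 6; whole = 16.
Adding: 3 + 2 + 2 + 6 + 16 = 29 sixteenth notes.

29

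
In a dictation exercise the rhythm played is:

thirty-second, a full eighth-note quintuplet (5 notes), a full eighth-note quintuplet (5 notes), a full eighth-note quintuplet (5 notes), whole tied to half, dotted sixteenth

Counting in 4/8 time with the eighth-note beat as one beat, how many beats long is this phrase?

One eighth-note beat = 4 thirty-second notes.
Express everything in thirty-second notes: thirty-second = 1; a full eighth-note quintuplet (5 notes) (five quintuplet eighths span one half) = 16; a full eighth-note quintuplet (5 notes) (five quintuplet eighths span one half) = 16; a full eighth-note quintuplet (5 notes) (five quintuplet eighths span one half) = 16; whole tied to half (whole + half) = 48; dotted sixteenth = 3.
Adding: 1 + 16 + 16 + 16 + 48 + 3 = 100.
100 ÷ 4 = 25 beats.

25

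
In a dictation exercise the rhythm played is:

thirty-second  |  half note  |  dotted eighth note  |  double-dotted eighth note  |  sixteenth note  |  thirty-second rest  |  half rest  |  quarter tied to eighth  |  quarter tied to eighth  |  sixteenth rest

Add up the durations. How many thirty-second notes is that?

Each duration in thirty-second notes: thirty-second = 1; half note = 16; dotted eighth note = 6; double-dotted eighth note = 7; sixteenth note = 2; thirty-second rest = 1; half rest = 16; quarter tied to eighth (quarter + eighth) = 12; quarter tied to eighth (quarter + eighth) = 12; sixteenth rest = 2.
Total: 1 + 16 + 6 + 7 + 2 + 1 + 16 + 12 + 12 + 2 = 75 thirty-second notes.

75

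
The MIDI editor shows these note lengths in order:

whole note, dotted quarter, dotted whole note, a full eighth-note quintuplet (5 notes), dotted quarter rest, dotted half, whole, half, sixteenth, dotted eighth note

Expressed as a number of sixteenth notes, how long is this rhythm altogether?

In sixteenth notes: whole note = 16; dotted quarter = 6; dotted whole note = 24; a full eighth-note quintuplet (5 notes) (five quintuplet eighths span one half) = 8; dotted quarter rest = 6; dotted half = 12; whole = 16; half = 8; sixteenth = 1; dotted eighth note = 3.
Altogether 16 + 6 + 24 + 8 + 6 + 12 + 16 + 8 + 1 + 3 = 100 sixteenth notes.

100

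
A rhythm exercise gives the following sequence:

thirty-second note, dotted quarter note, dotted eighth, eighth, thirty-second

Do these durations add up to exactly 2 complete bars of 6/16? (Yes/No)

Yes

One bar of 6/16 = 12 thirty-second notes, so 2 bars = 24.
Each duration in thirty-second notes: thirty-second note = 1; dotted quarter note = 12; dotted eighth = 6; eighth = 4; thirty-second = 1.
Adding: 1 + 12 + 6 + 4 + 1 = 24.
24 equals 24, so the answer is Yes.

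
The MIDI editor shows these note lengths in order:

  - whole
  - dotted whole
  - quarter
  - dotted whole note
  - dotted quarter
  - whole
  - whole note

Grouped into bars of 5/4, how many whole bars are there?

One bar of 5/4 = 10 eighth notes.
In eighth notes: whole = 8; dotted whole = 12; quarter = 2; dotted whole note = 12; dotted quarter = 3; whole = 8; whole note = 8.
Altogether 8 + 12 + 2 + 12 + 3 + 8 + 8 = 53.
53 ÷ 10 = 5 complete bars with 3 left over.

5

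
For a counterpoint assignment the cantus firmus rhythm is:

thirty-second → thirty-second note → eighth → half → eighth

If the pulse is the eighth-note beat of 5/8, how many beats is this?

6.5

One eighth-note beat = 4 thirty-second notes.
Convert each value to thirty-second notes: thirty-second = 1; thirty-second note = 1; eighth = 4; half = 16; eighth = 4.
Adding: 1 + 1 + 4 + 16 + 4 = 26.
26 ÷ 4 = 6.5 beats.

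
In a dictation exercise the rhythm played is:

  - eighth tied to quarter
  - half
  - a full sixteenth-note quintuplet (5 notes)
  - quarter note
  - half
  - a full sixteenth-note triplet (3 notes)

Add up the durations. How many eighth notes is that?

16

Each duration in eighth notes: eighth tied to quarter (eighth + quarter) = 3; half = 4; a full sixteenth-note quintuplet (5 notes) (five quintuplet sixteenths span one quarter) = 2; quarter note = 2; half = 4; a full sixteenth-note triplet (3 notes) (three triplet sixteenths span one eighth) = 1.
Total: 3 + 4 + 2 + 2 + 4 + 1 = 16 eighth notes.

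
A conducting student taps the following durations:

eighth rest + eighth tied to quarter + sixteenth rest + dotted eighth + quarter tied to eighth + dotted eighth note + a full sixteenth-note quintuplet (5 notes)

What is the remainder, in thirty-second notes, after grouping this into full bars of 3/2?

2

One bar of 3/2 = 24 sixteenth notes.
Each duration in sixteenth notes: eighth rest = 2; eighth tied to quarter (eighth + quarter) = 6; sixteenth rest = 1; dotted eighth = 3; quarter tied to eighth (quarter + eighth) = 6; dotted eighth note = 3; a full sixteenth-note quintuplet (5 notes) (five quintuplet sixteenths span one quarter) = 4.
Total: 2 + 6 + 1 + 3 + 6 + 3 + 4 = 25.
25 ÷ 24 = 1 complete bar with 1 sixteenth note remaining = 2 thirty-second notes.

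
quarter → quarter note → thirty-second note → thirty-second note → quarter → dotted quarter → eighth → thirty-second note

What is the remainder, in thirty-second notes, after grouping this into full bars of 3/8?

One bar of 3/8 = 12 thirty-second notes.
Express everything in thirty-second notes: quarter = 8; quarter note = 8; thirty-second note = 1; thirty-second note = 1; quarter = 8; dotted quarter = 12; eighth = 4; thirty-second note = 1.
Altogether 8 + 8 + 1 + 1 + 8 + 12 + 4 + 1 = 43.
43 ÷ 12 = 3 complete bars with 7 thirty-second notes remaining.

7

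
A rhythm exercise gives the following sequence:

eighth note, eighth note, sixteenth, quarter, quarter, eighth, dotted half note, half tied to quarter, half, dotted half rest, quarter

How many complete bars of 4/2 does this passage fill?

1

One bar of 4/2 = 32 sixteenth notes.
In sixteenth notes: eighth note = 2; eighth note = 2; sixteenth = 1; quarter = 4; quarter = 4; eighth = 2; dotted half note = 12; half tied to quarter (half + quarter) = 12; half = 8; dotted half rest = 12; quarter = 4.
Altogether 2 + 2 + 1 + 4 + 4 + 2 + 12 + 12 + 8 + 12 + 4 = 63.
63 ÷ 32 = 1 complete bar with 31 left over.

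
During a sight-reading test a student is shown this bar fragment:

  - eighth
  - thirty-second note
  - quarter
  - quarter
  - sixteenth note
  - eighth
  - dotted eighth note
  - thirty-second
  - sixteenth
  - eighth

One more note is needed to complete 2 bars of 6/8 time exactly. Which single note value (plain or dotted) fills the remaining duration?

2 bars of 6/8 = 48 thirty-second notes.
Working in thirty-second notes: eighth = 4; thirty-second note = 1; quarter = 8; quarter = 8; sixteenth note = 2; eighth = 4; dotted eighth note = 6; thirty-second = 1; sixteenth = 2; eighth = 4.
Altogether 4 + 1 + 8 + 8 + 2 + 4 + 6 + 1 + 2 + 4 = 40.
Remaining: 48 − 40 = 8 thirty-second notes, which is a quarter note.

quarter note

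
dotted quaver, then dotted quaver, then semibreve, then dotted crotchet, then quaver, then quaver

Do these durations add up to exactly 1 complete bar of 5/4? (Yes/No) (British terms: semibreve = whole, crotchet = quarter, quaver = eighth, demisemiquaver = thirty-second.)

No

One bar of 5/4 = 20 sixteenth notes.
Convert each value to sixteenth notes: dotted quaver = 3; dotted quaver = 3; semibreve = 16; dotted crotchet = 6; quaver = 2; quaver = 2.
Adding: 3 + 3 + 16 + 6 + 2 + 2 = 32.
32 exceeds 20, so the answer is No.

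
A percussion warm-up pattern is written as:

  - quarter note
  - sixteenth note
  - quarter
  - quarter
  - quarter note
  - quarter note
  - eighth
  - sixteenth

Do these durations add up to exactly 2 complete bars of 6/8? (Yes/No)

Yes

One bar of 6/8 = 12 sixteenth notes, so 2 bars = 24.
Convert each value to sixteenth notes: quarter note = 4; sixteenth note = 1; quarter = 4; quarter = 4; quarter note = 4; quarter note = 4; eighth = 2; sixteenth = 1.
Altogether 4 + 1 + 4 + 4 + 4 + 4 + 2 + 1 = 24.
24 equals 24, so the answer is Yes.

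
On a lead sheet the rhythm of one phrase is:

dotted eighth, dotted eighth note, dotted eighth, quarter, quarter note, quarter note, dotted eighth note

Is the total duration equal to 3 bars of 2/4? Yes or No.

Yes

One bar of 2/4 = 8 sixteenth notes, so 3 bars = 24.
Each duration in sixteenth notes: dotted eighth = 3; dotted eighth note = 3; dotted eighth = 3; quarter = 4; quarter note = 4; quarter note = 4; dotted eighth note = 3.
Altogether 3 + 3 + 3 + 4 + 4 + 4 + 3 = 24.
24 equals 24, so the answer is Yes.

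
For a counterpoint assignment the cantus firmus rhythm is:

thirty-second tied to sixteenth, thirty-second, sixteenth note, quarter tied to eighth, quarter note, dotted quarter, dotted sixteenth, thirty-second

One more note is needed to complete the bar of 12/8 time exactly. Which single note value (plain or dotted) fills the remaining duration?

The bar of 12/8 = 48 thirty-second notes.
Each duration in thirty-second notes: thirty-second tied to sixteenth (thirty-second + sixteenth) = 3; thirty-second = 1; sixteenth note = 2; quarter tied to eighth (quarter + eighth) = 12; quarter note = 8; dotted quarter = 12; dotted sixteenth = 3; thirty-second = 1.
Sum: 3 + 1 + 2 + 12 + 8 + 12 + 3 + 1 = 42.
Remaining: 48 − 42 = 6 thirty-second notes, which is a dotted eighth note.

dotted eighth note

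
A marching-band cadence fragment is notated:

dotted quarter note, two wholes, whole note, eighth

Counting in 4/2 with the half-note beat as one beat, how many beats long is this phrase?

7

One half-note beat = 4 eighth notes.
Convert each value to eighth notes: dotted quarter note = 3; whole = 8; whole = 8; whole note = 8; eighth = 1.
Sum: 3 + 8 + 8 + 8 + 1 = 28.
28 ÷ 4 = 7 beats.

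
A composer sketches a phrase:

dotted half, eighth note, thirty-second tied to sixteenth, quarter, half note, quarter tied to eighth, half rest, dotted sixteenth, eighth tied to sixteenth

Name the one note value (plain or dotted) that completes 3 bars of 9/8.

half note

3 bars of 9/8 = 108 thirty-second notes.
Convert each value to thirty-second notes: dotted half = 24; eighth note = 4; thirty-second tied to sixteenth (thirty-second + sixteenth) = 3; quarter = 8; half note = 16; quarter tied to eighth (quarter + eighth) = 12; half rest = 16; dotted sixteenth = 3; eighth tied to sixteenth (eighth + sixteenth) = 6.
Sum: 24 + 4 + 3 + 8 + 16 + 12 + 16 + 3 + 6 = 92.
Remaining: 108 − 92 = 16 thirty-second notes, which is a half note.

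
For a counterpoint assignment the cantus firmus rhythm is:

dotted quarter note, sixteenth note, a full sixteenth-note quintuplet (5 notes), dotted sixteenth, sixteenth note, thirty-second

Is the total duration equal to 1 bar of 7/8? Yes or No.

One bar of 7/8 = 28 thirty-second notes.
Each duration in thirty-second notes: dotted quarter note = 12; sixteenth note = 2; a full sixteenth-note quintuplet (5 notes) (five quintuplet sixteenths span one quarter) = 8; dotted sixteenth = 3; sixteenth note = 2; thirty-second = 1.
Total: 12 + 2 + 8 + 3 + 2 + 1 = 28.
28 equals 28, so the answer is Yes.

Yes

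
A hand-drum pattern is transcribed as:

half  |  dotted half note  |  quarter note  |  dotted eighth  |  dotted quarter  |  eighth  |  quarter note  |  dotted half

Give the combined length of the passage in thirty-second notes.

102

Each duration in thirty-second notes: half = 16; dotted half note = 24; quarter note = 8; dotted eighth = 6; dotted quarter = 12; eighth = 4; quarter note = 8; dotted half = 24.
Sum: 16 + 24 + 8 + 6 + 12 + 4 + 8 + 24 = 102 thirty-second notes.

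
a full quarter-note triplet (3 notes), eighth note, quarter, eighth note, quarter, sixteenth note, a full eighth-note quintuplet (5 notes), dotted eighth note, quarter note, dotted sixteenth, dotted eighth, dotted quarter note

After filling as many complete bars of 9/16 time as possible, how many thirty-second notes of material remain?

3

One bar of 9/16 = 18 thirty-second notes.
Express everything in thirty-second notes: a full quarter-note triplet (3 notes) (three triplet quarters span one half) = 16; eighth note = 4; quarter = 8; eighth note = 4; quarter = 8; sixteenth note = 2; a full eighth-note quintuplet (5 notes) (five quintuplet eighths span one half) = 16; dotted eighth note = 6; quarter note = 8; dotted sixteenth = 3; dotted eighth = 6; dotted quarter note = 12.
Sum: 16 + 4 + 8 + 4 + 8 + 2 + 16 + 6 + 8 + 3 + 6 + 12 = 93.
93 ÷ 18 = 5 complete bars with 3 thirty-second notes remaining.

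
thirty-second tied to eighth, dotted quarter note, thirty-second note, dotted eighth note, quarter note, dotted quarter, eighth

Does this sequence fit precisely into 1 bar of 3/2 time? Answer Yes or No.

Yes

One bar of 3/2 = 48 thirty-second notes.
Convert each value to thirty-second notes: thirty-second tied to eighth (thirty-second + eighth) = 5; dotted quarter note = 12; thirty-second note = 1; dotted eighth note = 6; quarter note = 8; dotted quarter = 12; eighth = 4.
Adding: 5 + 12 + 1 + 6 + 8 + 12 + 4 = 48.
48 equals 48, so the answer is Yes.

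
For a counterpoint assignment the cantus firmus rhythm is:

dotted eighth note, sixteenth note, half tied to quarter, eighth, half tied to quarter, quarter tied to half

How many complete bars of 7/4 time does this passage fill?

One bar of 7/4 = 28 sixteenth notes.
Express everything in sixteenth notes: dotted eighth note = 3; sixteenth note = 1; half tied to quarter (half + quarter) = 12; eighth = 2; half tied to quarter (half + quarter) = 12; quarter tied to half (quarter + half) = 12.
Sum: 3 + 1 + 12 + 2 + 12 + 12 = 42.
42 ÷ 28 = 1 complete bar with 14 left over.

1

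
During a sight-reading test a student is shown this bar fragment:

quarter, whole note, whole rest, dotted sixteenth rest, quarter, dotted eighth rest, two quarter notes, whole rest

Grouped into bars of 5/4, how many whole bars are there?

3

One bar of 5/4 = 40 thirty-second notes.
Each duration in thirty-second notes: quarter = 8; whole note = 32; whole rest = 32; dotted sixteenth rest = 3; quarter = 8; dotted eighth rest = 6; quarter note = 8; quarter note = 8; whole rest = 32.
Sum: 8 + 32 + 32 + 3 + 8 + 6 + 8 + 8 + 32 = 137.
137 ÷ 40 = 3 complete bars with 17 left over.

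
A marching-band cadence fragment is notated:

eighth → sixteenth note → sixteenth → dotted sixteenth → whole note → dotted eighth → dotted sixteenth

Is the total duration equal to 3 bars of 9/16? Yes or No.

No

One bar of 9/16 = 18 thirty-second notes, so 3 bars = 54.
In thirty-second notes: eighth = 4; sixteenth note = 2; sixteenth = 2; dotted sixteenth = 3; whole note = 32; dotted eighth = 6; dotted sixteenth = 3.
Sum: 4 + 2 + 2 + 3 + 32 + 6 + 3 = 52.
52 falls short of 54, so the answer is No.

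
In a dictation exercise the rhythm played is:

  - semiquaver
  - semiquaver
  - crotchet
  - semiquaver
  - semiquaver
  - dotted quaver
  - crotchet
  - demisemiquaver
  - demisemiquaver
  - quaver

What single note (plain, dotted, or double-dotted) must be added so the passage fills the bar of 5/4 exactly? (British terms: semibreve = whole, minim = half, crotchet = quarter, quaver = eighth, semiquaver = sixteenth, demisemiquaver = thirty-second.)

The bar of 5/4 = 40 thirty-second notes.
Working in thirty-second notes: semiquaver = 2; semiquaver = 2; crotchet = 8; semiquaver = 2; semiquaver = 2; dotted quaver = 6; crotchet = 8; demisemiquaver = 1; demisemiquaver = 1; quaver = 4.
Adding: 2 + 2 + 8 + 2 + 2 + 6 + 8 + 1 + 1 + 4 = 36.
Remaining: 40 − 36 = 4 thirty-second notes, which is a eighth note.

eighth note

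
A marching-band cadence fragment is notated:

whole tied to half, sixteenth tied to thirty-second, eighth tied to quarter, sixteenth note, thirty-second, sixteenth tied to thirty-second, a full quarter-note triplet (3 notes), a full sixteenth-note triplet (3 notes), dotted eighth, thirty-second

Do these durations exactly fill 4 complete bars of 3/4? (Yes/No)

Yes

One bar of 3/4 = 24 thirty-second notes, so 4 bars = 96.
Convert each value to thirty-second notes: whole tied to half (whole + half) = 48; sixteenth tied to thirty-second (sixteenth + thirty-second) = 3; eighth tied to quarter (eighth + quarter) = 12; sixteenth note = 2; thirty-second = 1; sixteenth tied to thirty-second (sixteenth + thirty-second) = 3; a full quarter-note triplet (3 notes) (three triplet quarters span one half) = 16; a full sixteenth-note triplet (3 notes) (three triplet sixteenths span one eighth) = 4; dotted eighth = 6; thirty-second = 1.
Adding: 48 + 3 + 12 + 2 + 1 + 3 + 16 + 4 + 6 + 1 = 96.
96 equals 96, so the answer is Yes.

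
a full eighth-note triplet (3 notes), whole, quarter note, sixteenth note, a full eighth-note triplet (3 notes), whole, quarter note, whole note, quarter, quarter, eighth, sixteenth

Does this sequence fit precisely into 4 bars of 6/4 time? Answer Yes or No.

One bar of 6/4 = 24 sixteenth notes, so 4 bars = 96.
Express everything in sixteenth notes: a full eighth-note triplet (3 notes) (three triplet eighths span one quarter) = 4; whole = 16; quarter note = 4; sixteenth note = 1; a full eighth-note triplet (3 notes) (three triplet eighths span one quarter) = 4; whole = 16; quarter note = 4; whole note = 16; quarter = 4; quarter = 4; eighth = 2; sixteenth = 1.
Sum: 4 + 16 + 4 + 1 + 4 + 16 + 4 + 16 + 4 + 4 + 2 + 1 = 76.
76 falls short of 96, so the answer is No.

No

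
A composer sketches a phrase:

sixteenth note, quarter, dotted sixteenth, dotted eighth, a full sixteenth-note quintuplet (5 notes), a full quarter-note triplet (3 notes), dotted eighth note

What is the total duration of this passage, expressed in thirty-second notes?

49

Working in thirty-second notes: sixteenth note = 2; quarter = 8; dotted sixteenth = 3; dotted eighth = 6; a full sixteenth-note quintuplet (5 notes) (five quintuplet sixteenths span one quarter) = 8; a full quarter-note triplet (3 notes) (three triplet quarters span one half) = 16; dotted eighth note = 6.
Total: 2 + 8 + 3 + 6 + 8 + 16 + 6 = 49 thirty-second notes.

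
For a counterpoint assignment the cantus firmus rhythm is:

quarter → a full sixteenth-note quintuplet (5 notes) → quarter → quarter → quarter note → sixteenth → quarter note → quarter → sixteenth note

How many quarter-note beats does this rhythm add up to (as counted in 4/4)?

One quarter-note beat = 4 sixteenth notes.
Convert each value to sixteenth notes: quarter = 4; a full sixteenth-note quintuplet (5 notes) (five quintuplet sixteenths span one quarter) = 4; quarter = 4; quarter = 4; quarter note = 4; sixteenth = 1; quarter note = 4; quarter = 4; sixteenth note = 1.
Total: 4 + 4 + 4 + 4 + 4 + 1 + 4 + 4 + 1 = 30.
30 ÷ 4 = 7.5 beats.

7.5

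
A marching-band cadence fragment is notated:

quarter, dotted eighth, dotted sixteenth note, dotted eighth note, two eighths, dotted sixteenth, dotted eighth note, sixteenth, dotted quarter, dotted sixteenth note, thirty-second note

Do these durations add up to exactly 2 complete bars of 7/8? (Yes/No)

One bar of 7/8 = 28 thirty-second notes, so 2 bars = 56.
Convert each value to thirty-second notes: quarter = 8; dotted eighth = 6; dotted sixteenth note = 3; dotted eighth note = 6; eighth = 4; eighth = 4; dotted sixteenth = 3; dotted eighth note = 6; sixteenth = 2; dotted quarter = 12; dotted sixteenth note = 3; thirty-second note = 1.
Altogether 8 + 6 + 3 + 6 + 4 + 4 + 3 + 6 + 2 + 12 + 3 + 1 = 58.
58 exceeds 56, so the answer is No.

No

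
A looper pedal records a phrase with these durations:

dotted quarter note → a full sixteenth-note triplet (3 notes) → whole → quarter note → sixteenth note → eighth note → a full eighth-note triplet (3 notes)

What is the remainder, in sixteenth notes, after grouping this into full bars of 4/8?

3

One bar of 4/8 = 8 sixteenth notes.
Convert each value to sixteenth notes: dotted quarter note = 6; a full sixteenth-note triplet (3 notes) (three triplet sixteenths span one eighth) = 2; whole = 16; quarter note = 4; sixteenth note = 1; eighth note = 2; a full eighth-note triplet (3 notes) (three triplet eighths span one quarter) = 4.
Altogether 6 + 2 + 16 + 4 + 1 + 2 + 4 = 35.
35 ÷ 8 = 4 complete bars with 3 sixteenth notes remaining.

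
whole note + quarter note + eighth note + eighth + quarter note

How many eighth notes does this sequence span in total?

Working in eighth notes: whole note = 8; quarter note = 2; eighth note = 1; eighth = 1; quarter note = 2.
Total: 8 + 2 + 1 + 1 + 2 = 14 eighth notes.

14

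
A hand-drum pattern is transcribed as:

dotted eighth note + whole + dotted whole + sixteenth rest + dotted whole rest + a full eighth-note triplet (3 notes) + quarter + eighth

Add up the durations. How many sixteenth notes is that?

Working in sixteenth notes: dotted eighth note = 3; whole = 16; dotted whole = 24; sixteenth rest = 1; dotted whole rest = 24; a full eighth-note triplet (3 notes) (three triplet eighths span one quarter) = 4; quarter = 4; eighth = 2.
Adding: 3 + 16 + 24 + 1 + 24 + 4 + 4 + 2 = 78 sixteenth notes.

78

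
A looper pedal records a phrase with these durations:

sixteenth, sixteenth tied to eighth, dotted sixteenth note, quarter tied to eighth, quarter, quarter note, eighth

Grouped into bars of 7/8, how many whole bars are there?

One bar of 7/8 = 28 thirty-second notes.
Each duration in thirty-second notes: sixteenth = 2; sixteenth tied to eighth (sixteenth + eighth) = 6; dotted sixteenth note = 3; quarter tied to eighth (quarter + eighth) = 12; quarter = 8; quarter note = 8; eighth = 4.
Total: 2 + 6 + 3 + 12 + 8 + 8 + 4 = 43.
43 ÷ 28 = 1 complete bar with 15 left over.

1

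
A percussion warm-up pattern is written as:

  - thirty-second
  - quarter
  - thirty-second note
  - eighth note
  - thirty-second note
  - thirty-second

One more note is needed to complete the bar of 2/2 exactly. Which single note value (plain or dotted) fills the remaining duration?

half note

The bar of 2/2 = 32 thirty-second notes.
Each duration in thirty-second notes: thirty-second = 1; quarter = 8; thirty-second note = 1; eighth note = 4; thirty-second note = 1; thirty-second = 1.
Adding: 1 + 8 + 1 + 4 + 1 + 1 = 16.
Remaining: 32 − 16 = 16 thirty-second notes, which is a half note.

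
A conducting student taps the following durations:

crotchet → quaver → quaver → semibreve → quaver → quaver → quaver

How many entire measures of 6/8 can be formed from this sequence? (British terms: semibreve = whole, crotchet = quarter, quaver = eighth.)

2

One bar of 6/8 = 6 eighth notes.
Convert each value to eighth notes: crotchet = 2; quaver = 1; quaver = 1; semibreve = 8; quaver = 1; quaver = 1; quaver = 1.
Sum: 2 + 1 + 1 + 8 + 1 + 1 + 1 = 15.
15 ÷ 6 = 2 complete bars with 3 left over.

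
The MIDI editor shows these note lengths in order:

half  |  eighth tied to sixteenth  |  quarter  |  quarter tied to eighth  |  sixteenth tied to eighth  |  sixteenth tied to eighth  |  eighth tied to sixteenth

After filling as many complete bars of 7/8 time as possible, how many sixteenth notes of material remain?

One bar of 7/8 = 14 sixteenth notes.
Convert each value to sixteenth notes: half = 8; eighth tied to sixteenth (eighth + sixteenth) = 3; quarter = 4; quarter tied to eighth (quarter + eighth) = 6; sixteenth tied to eighth (sixteenth + eighth) = 3; sixteenth tied to eighth (sixteenth + eighth) = 3; eighth tied to sixteenth (eighth + sixteenth) = 3.
Adding: 8 + 3 + 4 + 6 + 3 + 3 + 3 = 30.
30 ÷ 14 = 2 complete bars with 2 sixteenth notes remaining.

2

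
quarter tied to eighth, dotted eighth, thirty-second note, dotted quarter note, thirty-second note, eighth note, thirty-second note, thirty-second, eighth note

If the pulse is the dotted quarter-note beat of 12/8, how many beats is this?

3.5

One dotted quarter-note beat = 12 thirty-second notes.
In thirty-second notes: quarter tied to eighth (quarter + eighth) = 12; dotted eighth = 6; thirty-second note = 1; dotted quarter note = 12; thirty-second note = 1; eighth note = 4; thirty-second note = 1; thirty-second = 1; eighth note = 4.
Total: 12 + 6 + 1 + 12 + 1 + 4 + 1 + 1 + 4 = 42.
42 ÷ 12 = 3.5 beats.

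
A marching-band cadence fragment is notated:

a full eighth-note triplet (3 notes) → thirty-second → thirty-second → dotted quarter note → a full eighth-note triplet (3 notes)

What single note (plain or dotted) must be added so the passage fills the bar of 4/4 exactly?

sixteenth note

The bar of 4/4 = 32 thirty-second notes.
Convert each value to thirty-second notes: a full eighth-note triplet (3 notes) (three triplet eighths span one quarter) = 8; thirty-second = 1; thirty-second = 1; dotted quarter note = 12; a full eighth-note triplet (3 notes) (three triplet eighths span one quarter) = 8.
Adding: 8 + 1 + 1 + 12 + 8 = 30.
Remaining: 32 − 30 = 2 thirty-second notes, which is a sixteenth note.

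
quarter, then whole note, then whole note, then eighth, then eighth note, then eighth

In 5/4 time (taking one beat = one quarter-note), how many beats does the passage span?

One quarter-note beat = 2 eighth notes.
In eighth notes: quarter = 2; whole note = 8; whole note = 8; eighth = 1; eighth note = 1; eighth = 1.
Altogether 2 + 8 + 8 + 1 + 1 + 1 = 21.
21 ÷ 2 = 10.5 beats.

10.5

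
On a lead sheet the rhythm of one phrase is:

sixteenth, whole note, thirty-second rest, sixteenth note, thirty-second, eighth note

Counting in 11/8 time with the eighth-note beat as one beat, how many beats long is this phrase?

One eighth-note beat = 4 thirty-second notes.
Convert each value to thirty-second notes: sixteenth = 2; whole note = 32; thirty-second rest = 1; sixteenth note = 2; thirty-second = 1; eighth note = 4.
Adding: 2 + 32 + 1 + 2 + 1 + 4 = 42.
42 ÷ 4 = 10.5 beats.

10.5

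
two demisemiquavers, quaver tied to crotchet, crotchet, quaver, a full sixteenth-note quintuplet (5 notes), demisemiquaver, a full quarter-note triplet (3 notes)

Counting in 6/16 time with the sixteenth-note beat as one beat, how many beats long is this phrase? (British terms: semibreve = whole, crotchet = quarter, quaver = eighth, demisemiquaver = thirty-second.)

One sixteenth-note beat = 2 thirty-second notes.
Express everything in thirty-second notes: demisemiquaver = 1; demisemiquaver = 1; quaver tied to crotchet (quaver + crotchet) = 12; crotchet = 8; quaver = 4; a full sixteenth-note quintuplet (5 notes) (five quintuplet sixteenths span one quarter) = 8; demisemiquaver = 1; a full quarter-note triplet (3 notes) (three triplet quarters span one half) = 16.
Adding: 1 + 1 + 12 + 8 + 4 + 8 + 1 + 16 = 51.
51 ÷ 2 = 25.5 beats.

25.5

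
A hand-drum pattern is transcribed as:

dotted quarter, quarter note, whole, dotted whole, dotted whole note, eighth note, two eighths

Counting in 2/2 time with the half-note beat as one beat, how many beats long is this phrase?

10

One half-note beat = 4 eighth notes.
Each duration in eighth notes: dotted quarter = 3; quarter note = 2; whole = 8; dotted whole = 12; dotted whole note = 12; eighth note = 1; eighth = 1; eighth = 1.
Adding: 3 + 2 + 8 + 12 + 12 + 1 + 1 + 1 = 40.
40 ÷ 4 = 10 beats.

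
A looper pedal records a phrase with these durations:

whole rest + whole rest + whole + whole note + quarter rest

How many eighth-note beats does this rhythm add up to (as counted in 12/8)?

34

One eighth-note beat = 2 sixteenth notes.
Convert each value to sixteenth notes: whole rest = 16; whole rest = 16; whole = 16; whole note = 16; quarter rest = 4.
Sum: 16 + 16 + 16 + 16 + 4 = 68.
68 ÷ 2 = 34 beats.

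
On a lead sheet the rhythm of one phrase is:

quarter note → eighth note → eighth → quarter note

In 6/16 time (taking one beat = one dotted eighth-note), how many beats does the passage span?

One dotted eighth-note beat = 3 sixteenth notes.
Working in sixteenth notes: quarter note = 4; eighth note = 2; eighth = 2; quarter note = 4.
Adding: 4 + 2 + 2 + 4 = 12.
12 ÷ 3 = 4 beats.

4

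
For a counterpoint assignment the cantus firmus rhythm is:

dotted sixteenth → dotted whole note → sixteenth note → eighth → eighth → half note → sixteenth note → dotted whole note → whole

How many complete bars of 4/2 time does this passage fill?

2

One bar of 4/2 = 64 thirty-second notes.
Convert each value to thirty-second notes: dotted sixteenth = 3; dotted whole note = 48; sixteenth note = 2; eighth = 4; eighth = 4; half note = 16; sixteenth note = 2; dotted whole note = 48; whole = 32.
Total: 3 + 48 + 2 + 4 + 4 + 16 + 2 + 48 + 32 = 159.
159 ÷ 64 = 2 complete bars with 31 left over.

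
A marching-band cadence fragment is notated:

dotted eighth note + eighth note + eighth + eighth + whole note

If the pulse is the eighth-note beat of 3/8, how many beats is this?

12.5

One eighth-note beat = 2 sixteenth notes.
Each duration in sixteenth notes: dotted eighth note = 3; eighth note = 2; eighth = 2; eighth = 2; whole note = 16.
Total: 3 + 2 + 2 + 2 + 16 = 25.
25 ÷ 2 = 12.5 beats.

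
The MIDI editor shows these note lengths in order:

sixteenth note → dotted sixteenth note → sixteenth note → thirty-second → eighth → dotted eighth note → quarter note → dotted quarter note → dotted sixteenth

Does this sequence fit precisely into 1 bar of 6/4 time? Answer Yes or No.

No

One bar of 6/4 = 48 thirty-second notes.
In thirty-second notes: sixteenth note = 2; dotted sixteenth note = 3; sixteenth note = 2; thirty-second = 1; eighth = 4; dotted eighth note = 6; quarter note = 8; dotted quarter note = 12; dotted sixteenth = 3.
Total: 2 + 3 + 2 + 1 + 4 + 6 + 8 + 12 + 3 = 41.
41 falls short of 48, so the answer is No.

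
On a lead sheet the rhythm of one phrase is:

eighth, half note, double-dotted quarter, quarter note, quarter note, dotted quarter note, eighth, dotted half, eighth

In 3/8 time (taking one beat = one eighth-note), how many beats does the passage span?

23.5

One eighth-note beat = 2 sixteenth notes.
Each duration in sixteenth notes: eighth = 2; half note = 8; double-dotted quarter = 7; quarter note = 4; quarter note = 4; dotted quarter note = 6; eighth = 2; dotted half = 12; eighth = 2.
Altogether 2 + 8 + 7 + 4 + 4 + 6 + 2 + 12 + 2 = 47.
47 ÷ 2 = 23.5 beats.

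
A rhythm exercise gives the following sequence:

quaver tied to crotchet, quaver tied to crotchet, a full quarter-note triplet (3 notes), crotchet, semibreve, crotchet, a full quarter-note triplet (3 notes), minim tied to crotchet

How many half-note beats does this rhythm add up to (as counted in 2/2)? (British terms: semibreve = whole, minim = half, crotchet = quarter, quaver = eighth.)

One half-note beat = 4 eighth notes.
Express everything in eighth notes: quaver tied to crotchet (quaver + crotchet) = 3; quaver tied to crotchet (quaver + crotchet) = 3; a full quarter-note triplet (3 notes) (three triplet quarters span one half) = 4; crotchet = 2; semibreve = 8; crotchet = 2; a full quarter-note triplet (3 notes) (three triplet quarters span one half) = 4; minim tied to crotchet (minim + crotchet) = 6.
Adding: 3 + 3 + 4 + 2 + 8 + 2 + 4 + 6 = 32.
32 ÷ 4 = 8 beats.

8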